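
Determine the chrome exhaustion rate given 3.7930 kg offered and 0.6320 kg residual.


Formula: Uptake = (offered - residual) / offered * 100
Substituting: Uptake = (3.7930 - 0.6320) / 3.7930 * 100
Result: 83.3377 %


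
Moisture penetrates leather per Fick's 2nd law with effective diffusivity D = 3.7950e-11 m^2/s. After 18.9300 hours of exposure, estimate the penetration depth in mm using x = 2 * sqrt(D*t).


t = 18.9300 hr * 3600 = 68148.0000 s
D * t = 3.7950e-11 * 68148.0000 = 2.5862e-06
x = 2 * sqrt(D*t) = 2 * sqrt(2.5862e-06) = 0.00321634 m = 3.2163 mm


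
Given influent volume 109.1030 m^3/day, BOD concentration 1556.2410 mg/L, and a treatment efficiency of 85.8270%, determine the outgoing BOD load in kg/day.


Load_in = volume * conc / 1000 = 109.1030 * 1556.2410 / 1000 = 169.7906 kg/day
Removed = Load_in * eff / 100 = 169.7906 * 85.8270 / 100 = 145.7261 kg/day
Load_out = Load_in - Removed = 169.7906 - 145.7261 = 24.0644 kg/day


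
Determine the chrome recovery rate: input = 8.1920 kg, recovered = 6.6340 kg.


Formula: Recovery = recovered / input * 100
Substituting: Recovery = 6.6340 / 8.1920 * 100
Result: 80.9814 %


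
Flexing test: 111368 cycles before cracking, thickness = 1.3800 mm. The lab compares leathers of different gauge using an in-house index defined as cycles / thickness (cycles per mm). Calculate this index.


Formula: Index = cycles / thickness
Substituting: Index = 111368 / 1.3800
Result: 80701.4493 cycles/mm


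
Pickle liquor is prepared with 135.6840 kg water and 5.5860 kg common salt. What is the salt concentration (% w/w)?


Formula: Conc = salt / (water + salt) * 100
Substituting: Conc = 5.5860 / (135.6840 + 5.5860) * 100
Result: 3.9541 %


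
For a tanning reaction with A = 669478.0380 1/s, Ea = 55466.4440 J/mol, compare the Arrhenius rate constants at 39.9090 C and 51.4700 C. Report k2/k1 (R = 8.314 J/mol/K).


T1 = 39.9090 + 273.15 = 313.0590 K; T2 = 51.4700 + 273.15 = 324.6200 K
k1 = A * exp(-Ea/(R*T1)) = 669478.0380 * exp(-55466.4440/(8.314*313.0590)) = 3.7213e-04 1/s
k2 = A * exp(-Ea/(R*T2)) = 669478.0380 * exp(-55466.4440/(8.314*324.6200)) = 7.9488e-04 1/s
k2/k1 = 7.9488e-04 / 3.7213e-04 = 2.1360


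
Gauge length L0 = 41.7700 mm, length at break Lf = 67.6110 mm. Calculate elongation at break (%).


Formula: Elongation = (Lf - L0) / L0 * 100
Substituting: Elongation = (67.6110 - 41.7700) / 41.7700 * 100
Result: 61.8650 %


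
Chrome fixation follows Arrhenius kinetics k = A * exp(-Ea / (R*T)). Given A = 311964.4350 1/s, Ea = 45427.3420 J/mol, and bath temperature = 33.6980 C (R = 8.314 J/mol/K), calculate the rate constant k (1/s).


T_K = T_C + 273.15 = 33.6980 + 273.15 = 306.8480 K
exponent = -Ea / (R * T_K) = -45427.3420 / (8.314 * 306.8480) = -17.8067
k = A * exp(exponent) = 311964.4350 * exp(-17.8067) = 0.00576426 1/s


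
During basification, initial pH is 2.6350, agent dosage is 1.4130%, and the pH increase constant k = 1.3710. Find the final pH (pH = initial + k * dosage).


Formula: pH_final = pH_initial + k * base_pct
Substituting: pH_final = 2.6350 + 1.3710 * 1.4130
Result: 4.5722


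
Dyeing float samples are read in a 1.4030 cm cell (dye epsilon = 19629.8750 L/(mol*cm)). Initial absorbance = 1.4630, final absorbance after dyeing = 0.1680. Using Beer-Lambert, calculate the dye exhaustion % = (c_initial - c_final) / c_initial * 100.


c_initial = A_i / (epsilon * l) = 1.4630 / (19629.8750 * 1.4030) = 5.3121e-05 mol/L
c_final = A_f / (epsilon * l) = 0.1680 / (19629.8750 * 1.4030) = 6.1001e-06 mol/L
Exhaustion = (c_initial - c_final) / c_initial * 100 = (5.3121e-05 - 6.1001e-06) / 5.3121e-05 * 100 = 88.5167 %


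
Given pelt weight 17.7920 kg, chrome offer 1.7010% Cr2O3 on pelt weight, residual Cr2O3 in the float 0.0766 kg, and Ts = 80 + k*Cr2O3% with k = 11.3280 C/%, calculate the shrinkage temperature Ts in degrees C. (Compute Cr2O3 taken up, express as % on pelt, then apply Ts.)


Offered = pelt * offer_pct / 100 = 17.7920 * 1.7010 / 100 = 0.3026 kg
Uptake = offered - residual = 0.3026 - 0.0766 = 0.2260 kg
Cr2O3% on pelt = uptake / pelt * 100 = 0.2260 / 17.7920 * 100 = 1.2705 %
Ts = 80 + k * Cr2O3% = 80 + 11.3280 * 1.2705 = 94.3919 C


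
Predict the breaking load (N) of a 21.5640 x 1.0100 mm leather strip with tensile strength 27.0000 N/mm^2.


Formula: F = TS * w * t
Substituting: F = 27.0000 * 21.5640 * 1.0100
Result: 588.0503 N


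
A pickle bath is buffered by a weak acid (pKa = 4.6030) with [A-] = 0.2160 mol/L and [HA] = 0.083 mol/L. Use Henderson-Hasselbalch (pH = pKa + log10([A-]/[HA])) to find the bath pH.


ratio = [A-] / [HA] = 0.2160 / 0.083 = 2.6024
log10(ratio) = 0.4154
pH = pKa + log10(ratio) = 4.6030 + 0.4154 = 5.0184


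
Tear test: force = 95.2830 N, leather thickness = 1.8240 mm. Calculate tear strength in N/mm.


Formula: Tear strength = force / thickness
Substituting: Tear strength = 95.2830 / 1.8240
Result: 52.2385 N/mm


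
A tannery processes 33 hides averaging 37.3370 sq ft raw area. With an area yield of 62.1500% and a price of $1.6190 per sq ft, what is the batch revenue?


Raw_total = N * avg_area = 33 * 37.3370 = 1232.1210 sq ft
Finished = Raw_total * yield / 100 = 1232.1210 * 62.1500 / 100 = 765.7632 sq ft
Value = Finished * price = 765.7632 * 1.6190 = 1239.7706 $


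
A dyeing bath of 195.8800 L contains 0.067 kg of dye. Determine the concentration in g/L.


Formula: Conc = dye_mass(kg) / volume(L) * 1000
Substituting: Conc = 0.067 / 195.8800 * 1000
Result: 0.3420 g/L


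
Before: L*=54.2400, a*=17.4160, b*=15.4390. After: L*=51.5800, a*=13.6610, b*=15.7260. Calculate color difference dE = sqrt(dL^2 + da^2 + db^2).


dL = -2.6600, da = -3.7550, db = 0.2870
dE = sqrt((-2.6600)^2 + (-3.7550)^2 + 0.2870^2) = 4.6106


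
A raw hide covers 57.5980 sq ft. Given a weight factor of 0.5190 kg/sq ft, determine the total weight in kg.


Formula: Weight = area * weight_per_sqft
Substituting: Weight = 57.5980 * 0.5190
Result: 29.8934 kg


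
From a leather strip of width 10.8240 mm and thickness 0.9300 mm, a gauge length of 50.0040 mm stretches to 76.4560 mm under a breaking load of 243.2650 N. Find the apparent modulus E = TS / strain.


TS = F / (w * t) = 243.2650 / (10.8240 * 0.9300) = 24.1662 N/mm^2
strain = (Lf - L0) / L0 = (76.4560 - 50.0040) / 50.0040 = 0.5290
E = TS / strain = 24.1662 / 0.5290 = 45.6831 N/mm^2


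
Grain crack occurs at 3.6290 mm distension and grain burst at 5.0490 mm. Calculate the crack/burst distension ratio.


Formula: Ratio = crack / burst
Substituting: Ratio = 3.6290 / 5.0490
Result: 0.7188


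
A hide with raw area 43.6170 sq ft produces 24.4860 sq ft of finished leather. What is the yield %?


Formula: Yield = finished / raw * 100
Substituting: Yield = 24.4860 / 43.6170 * 100
Result: 56.1387 %


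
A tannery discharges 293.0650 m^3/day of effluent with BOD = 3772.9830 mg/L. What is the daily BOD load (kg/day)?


Formula: BOD_load = volume * conc / 1000
Substituting: BOD_load = 293.0650 * 3772.9830 / 1000
Result: 1105.7293 kg/day


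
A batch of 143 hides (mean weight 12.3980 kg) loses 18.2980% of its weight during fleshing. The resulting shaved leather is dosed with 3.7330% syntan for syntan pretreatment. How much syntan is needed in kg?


Total_raw = N * avg_wt = 143 * 12.3980 = 1772.9140 kg
Substrate = Total_raw * (1 - loss/100) = 1772.9140 * (1 - 18.2980/100) = 1448.5062 kg
Syntan = Substrate * pct / 100 = 1448.5062 * 3.7330 / 100 = 54.0727 kg


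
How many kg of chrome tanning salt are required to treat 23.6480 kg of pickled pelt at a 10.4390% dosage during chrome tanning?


Formula: Chrome = substrate * pct / 100
Substituting: Chrome = 23.6480 * 10.4390 / 100
Result: 2.4686 kg


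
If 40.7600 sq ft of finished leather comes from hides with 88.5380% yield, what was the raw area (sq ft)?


Formula: raw = finished * 100 / yield
Substituting: raw = 40.7600 * 100 / 88.5380
Result: 46.0367 sq ft


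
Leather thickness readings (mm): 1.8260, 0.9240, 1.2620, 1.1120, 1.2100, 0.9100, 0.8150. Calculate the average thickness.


Formula: Average = sum / n
Substituting: Average = 8.0590 / 7
Result: 1.1513 mm


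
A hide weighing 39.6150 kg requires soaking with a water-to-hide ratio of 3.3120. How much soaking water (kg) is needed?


Formula: Water = hide_weight * ratio
Substituting: Water = 39.6150 * 3.3120
Result: 131.2049 kg


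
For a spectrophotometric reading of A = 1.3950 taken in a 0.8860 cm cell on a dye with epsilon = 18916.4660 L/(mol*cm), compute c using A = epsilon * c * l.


Formula: c = A / (epsilon * l)
Substituting: c = 1.3950 / (18916.4660 * 0.8860)
Result: 8.3234e-05 mol/L


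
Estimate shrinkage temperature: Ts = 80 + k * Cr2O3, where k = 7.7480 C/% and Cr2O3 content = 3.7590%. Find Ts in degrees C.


Formula: Ts = 80 + k * Cr2O3
Substituting: Ts = 80 + 7.7480 * 3.7590
Result: 109.1247 C


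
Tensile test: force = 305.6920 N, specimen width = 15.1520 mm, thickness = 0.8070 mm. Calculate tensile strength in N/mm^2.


Formula: TS = force / (width * thickness)
Substituting: TS = 305.6920 / (15.1520 * 0.8070)
Result: 25.0000 N/mm^2


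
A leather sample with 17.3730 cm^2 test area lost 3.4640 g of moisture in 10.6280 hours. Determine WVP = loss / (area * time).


Formula: WVP = loss / (area * time)
Substituting: WVP = 3.4640 / (17.3730 * 10.6280)
Result: 0.0187608 g/(cm^2*hr)


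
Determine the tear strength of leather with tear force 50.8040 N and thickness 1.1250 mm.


Formula: Tear strength = force / thickness
Substituting: Tear strength = 50.8040 / 1.1250
Result: 45.1591 N/mm


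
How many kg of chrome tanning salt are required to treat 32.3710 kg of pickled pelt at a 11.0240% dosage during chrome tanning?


Formula: Chrome = substrate * pct / 100
Substituting: Chrome = 32.3710 * 11.0240 / 100
Result: 3.5686 kg


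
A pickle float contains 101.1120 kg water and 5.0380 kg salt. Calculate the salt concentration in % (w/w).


Formula: Conc = salt / (water + salt) * 100
Substituting: Conc = 5.0380 / (101.1120 + 5.0380) * 100
Result: 4.7461 %


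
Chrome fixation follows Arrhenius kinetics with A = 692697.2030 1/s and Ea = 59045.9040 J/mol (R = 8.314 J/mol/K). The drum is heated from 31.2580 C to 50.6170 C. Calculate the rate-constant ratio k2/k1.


T1 = 31.2580 + 273.15 = 304.4080 K; T2 = 50.6170 + 273.15 = 323.7670 K
k1 = A * exp(-Ea/(R*T1)) = 692697.2030 * exp(-59045.9040/(8.314*304.4080)) = 5.1079e-05 1/s
k2 = A * exp(-Ea/(R*T2)) = 692697.2030 * exp(-59045.9040/(8.314*323.7670)) = 2.0610e-04 1/s
k2/k1 = 2.0610e-04 / 5.1079e-05 = 4.0350


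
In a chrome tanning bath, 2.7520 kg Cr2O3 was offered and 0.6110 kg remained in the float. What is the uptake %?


Formula: Uptake = (offered - residual) / offered * 100
Substituting: Uptake = (2.7520 - 0.6110) / 2.7520 * 100
Result: 77.7980 %


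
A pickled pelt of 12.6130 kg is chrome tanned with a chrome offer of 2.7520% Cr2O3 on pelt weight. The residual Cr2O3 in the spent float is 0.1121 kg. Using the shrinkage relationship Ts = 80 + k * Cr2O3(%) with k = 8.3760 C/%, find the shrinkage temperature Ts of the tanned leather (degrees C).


Offered = pelt * offer_pct / 100 = 12.6130 * 2.7520 / 100 = 0.3471 kg
Uptake = offered - residual = 0.3471 - 0.1121 = 0.2350 kg
Cr2O3% on pelt = uptake / pelt * 100 = 0.2350 / 12.6130 * 100 = 1.8632 %
Ts = 80 + k * Cr2O3% = 80 + 8.3760 * 1.8632 = 95.6065 C


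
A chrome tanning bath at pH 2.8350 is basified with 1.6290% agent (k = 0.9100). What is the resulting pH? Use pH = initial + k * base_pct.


Formula: pH_final = pH_initial + k * base_pct
Substituting: pH_final = 2.8350 + 0.9100 * 1.6290
Result: 4.3174


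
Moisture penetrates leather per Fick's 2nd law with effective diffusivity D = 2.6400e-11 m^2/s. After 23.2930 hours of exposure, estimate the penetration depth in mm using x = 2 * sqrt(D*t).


t = 23.2930 hr * 3600 = 83854.8000 s
D * t = 2.6400e-11 * 83854.8000 = 2.2138e-06
x = 2 * sqrt(D*t) = 2 * sqrt(2.2138e-06) = 0.00297575 m = 2.9757 mm


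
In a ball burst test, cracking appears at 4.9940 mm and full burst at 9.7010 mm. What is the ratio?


Formula: Ratio = crack / burst
Substituting: Ratio = 4.9940 / 9.7010
Result: 0.5148


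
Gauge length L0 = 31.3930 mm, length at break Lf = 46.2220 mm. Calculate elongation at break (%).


Formula: Elongation = (Lf - L0) / L0 * 100
Substituting: Elongation = (46.2220 - 31.3930) / 31.3930 * 100
Result: 47.2366 %


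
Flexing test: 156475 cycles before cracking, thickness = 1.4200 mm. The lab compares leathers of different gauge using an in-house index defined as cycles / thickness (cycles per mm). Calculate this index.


Formula: Index = cycles / thickness
Substituting: Index = 156475 / 1.4200
Result: 110193.6620 cycles/mm


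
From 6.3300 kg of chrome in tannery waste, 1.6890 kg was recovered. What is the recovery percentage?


Formula: Recovery = recovered / input * 100
Substituting: Recovery = 1.6890 / 6.3300 * 100
Result: 26.6825 %


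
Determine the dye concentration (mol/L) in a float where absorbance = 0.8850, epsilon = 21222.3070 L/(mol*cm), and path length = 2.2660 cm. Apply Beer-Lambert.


Formula: c = A / (epsilon * l)
Substituting: c = 0.8850 / (21222.3070 * 2.2660)
Result: 1.8403e-05 mol/L


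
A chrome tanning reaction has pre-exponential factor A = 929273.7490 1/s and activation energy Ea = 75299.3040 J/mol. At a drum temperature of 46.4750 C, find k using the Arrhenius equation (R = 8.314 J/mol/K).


T_K = T_C + 273.15 = 46.4750 + 273.15 = 319.6250 K
exponent = -Ea / (R * T_K) = -75299.3040 / (8.314 * 319.6250) = -28.3361
k = A * exp(exponent) = 929273.7490 * exp(-28.3361) = 4.5912e-07 1/s


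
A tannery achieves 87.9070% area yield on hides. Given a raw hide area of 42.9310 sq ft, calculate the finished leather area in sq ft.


Formula: finished = raw * yield / 100
Substituting: finished = 42.9310 * 87.9070 / 100
Result: 37.7394 sq ft


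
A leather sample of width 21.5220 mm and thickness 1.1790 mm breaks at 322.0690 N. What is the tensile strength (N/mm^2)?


Formula: TS = force / (width * thickness)
Substituting: TS = 322.0690 / (21.5220 * 1.1790)
Result: 12.6927 N/mm^2


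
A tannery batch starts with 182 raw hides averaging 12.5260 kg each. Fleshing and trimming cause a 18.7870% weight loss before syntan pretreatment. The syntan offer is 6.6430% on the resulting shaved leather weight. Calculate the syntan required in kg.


Total_raw = N * avg_wt = 182 * 12.5260 = 2279.7320 kg
Substrate = Total_raw * (1 - loss/100) = 2279.7320 * (1 - 18.7870/100) = 1851.4387 kg
Syntan = Substrate * pct / 100 = 1851.4387 * 6.6430 / 100 = 122.9911 kg


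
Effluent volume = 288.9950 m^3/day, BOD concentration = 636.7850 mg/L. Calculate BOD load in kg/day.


Formula: BOD_load = volume * conc / 1000
Substituting: BOD_load = 288.9950 * 636.7850 / 1000
Result: 184.0277 kg/day


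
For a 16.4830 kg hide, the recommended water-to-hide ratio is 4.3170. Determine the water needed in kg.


Formula: Water = hide_weight * ratio
Substituting: Water = 16.4830 * 4.3170
Result: 71.1571 kg


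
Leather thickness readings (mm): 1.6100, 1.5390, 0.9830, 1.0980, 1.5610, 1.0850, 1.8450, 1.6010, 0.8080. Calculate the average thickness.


Formula: Average = sum / n
Substituting: Average = 12.1300 / 9
Result: 1.3478 mm


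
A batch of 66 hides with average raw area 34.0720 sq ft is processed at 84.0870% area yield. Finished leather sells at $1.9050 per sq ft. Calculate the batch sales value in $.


Raw_total = N * avg_area = 66 * 34.0720 = 2248.7520 sq ft
Finished = Raw_total * yield / 100 = 2248.7520 * 84.0870 / 100 = 1890.9081 sq ft
Value = Finished * price = 1890.9081 * 1.9050 = 3602.1799 $


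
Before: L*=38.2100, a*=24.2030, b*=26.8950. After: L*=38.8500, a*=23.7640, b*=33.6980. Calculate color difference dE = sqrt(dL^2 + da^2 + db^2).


dL = 0.6400, da = -0.4390, db = 6.8030
dE = sqrt(0.6400^2 + (-0.4390)^2 + 6.8030^2) = 6.8471


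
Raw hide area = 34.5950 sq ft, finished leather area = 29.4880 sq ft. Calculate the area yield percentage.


Formula: Yield = finished / raw * 100
Substituting: Yield = 29.4880 / 34.5950 * 100
Result: 85.2378 %


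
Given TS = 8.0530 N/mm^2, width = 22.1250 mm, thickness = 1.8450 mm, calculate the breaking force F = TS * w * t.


Formula: F = TS * w * t
Substituting: F = 8.0530 * 22.1250 * 1.8450
Result: 328.7285 N


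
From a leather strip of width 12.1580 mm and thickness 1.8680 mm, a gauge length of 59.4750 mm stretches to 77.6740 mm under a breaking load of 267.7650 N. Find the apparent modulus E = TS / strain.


TS = F / (w * t) = 267.7650 / (12.1580 * 1.8680) = 11.7900 N/mm^2
strain = (Lf - L0) / L0 = (77.6740 - 59.4750) / 59.4750 = 0.3060
E = TS / strain = 11.7900 / 0.3060 = 38.5302 N/mm^2


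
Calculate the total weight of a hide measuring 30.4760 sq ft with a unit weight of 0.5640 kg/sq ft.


Formula: Weight = area * weight_per_sqft
Substituting: Weight = 30.4760 * 0.5640
Result: 17.1885 kg


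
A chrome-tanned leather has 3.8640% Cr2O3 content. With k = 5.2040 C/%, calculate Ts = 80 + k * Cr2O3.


Formula: Ts = 80 + k * Cr2O3
Substituting: Ts = 80 + 5.2040 * 3.8640
Result: 100.1083 C


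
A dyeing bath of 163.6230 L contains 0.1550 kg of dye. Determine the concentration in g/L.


Formula: Conc = dye_mass(kg) / volume(L) * 1000
Substituting: Conc = 0.1550 / 163.6230 * 1000
Result: 0.9473 g/L


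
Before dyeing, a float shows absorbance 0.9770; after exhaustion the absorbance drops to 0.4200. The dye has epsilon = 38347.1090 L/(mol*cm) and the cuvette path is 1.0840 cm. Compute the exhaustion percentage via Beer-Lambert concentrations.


c_initial = A_i / (epsilon * l) = 0.9770 / (38347.1090 * 1.0840) = 2.3504e-05 mol/L
c_final = A_f / (epsilon * l) = 0.4200 / (38347.1090 * 1.0840) = 1.0104e-05 mol/L
Exhaustion = (c_initial - c_final) / c_initial * 100 = (2.3504e-05 - 1.0104e-05) / 2.3504e-05 * 100 = 57.0113 %


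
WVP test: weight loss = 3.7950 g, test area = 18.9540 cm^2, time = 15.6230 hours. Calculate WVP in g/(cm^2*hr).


Formula: WVP = loss / (area * time)
Substituting: WVP = 3.7950 / (18.9540 * 15.6230)
Result: 0.0128158 g/(cm^2*hr)


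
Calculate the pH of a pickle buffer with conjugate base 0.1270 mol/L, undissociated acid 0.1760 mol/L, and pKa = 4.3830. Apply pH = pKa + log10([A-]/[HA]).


ratio = [A-] / [HA] = 0.1270 / 0.1760 = 0.7216
log10(ratio) = -0.1417
pH = pKa + log10(ratio) = 4.3830 - 0.1417 = 4.2413


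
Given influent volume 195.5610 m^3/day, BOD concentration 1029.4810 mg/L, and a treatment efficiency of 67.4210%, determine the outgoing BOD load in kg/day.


Load_in = volume * conc / 1000 = 195.5610 * 1029.4810 / 1000 = 201.3263 kg/day
Removed = Load_in * eff / 100 = 201.3263 * 67.4210 / 100 = 135.7362 kg/day
Load_out = Load_in - Removed = 201.3263 - 135.7362 = 65.5901 kg/day


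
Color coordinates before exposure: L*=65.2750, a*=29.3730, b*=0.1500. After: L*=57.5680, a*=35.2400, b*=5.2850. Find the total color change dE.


dL = -7.7070, da = 5.8670, db = 5.1350
dE = sqrt((-7.7070)^2 + 5.8670^2 + 5.1350^2) = 10.9630


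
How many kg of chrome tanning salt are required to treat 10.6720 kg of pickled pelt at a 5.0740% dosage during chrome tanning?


Formula: Chrome = substrate * pct / 100
Substituting: Chrome = 10.6720 * 5.0740 / 100
Result: 0.5415 kg


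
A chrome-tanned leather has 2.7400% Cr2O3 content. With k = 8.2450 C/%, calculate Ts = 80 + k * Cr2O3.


Formula: Ts = 80 + k * Cr2O3
Substituting: Ts = 80 + 8.2450 * 2.7400
Result: 102.5913 C


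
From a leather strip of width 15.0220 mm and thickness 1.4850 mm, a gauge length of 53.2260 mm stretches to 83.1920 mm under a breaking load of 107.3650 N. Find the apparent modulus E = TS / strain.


TS = F / (w * t) = 107.3650 / (15.0220 * 1.4850) = 4.8129 N/mm^2
strain = (Lf - L0) / L0 = (83.1920 - 53.2260) / 53.2260 = 0.5630
E = TS / strain = 4.8129 / 0.5630 = 8.5488 N/mm^2


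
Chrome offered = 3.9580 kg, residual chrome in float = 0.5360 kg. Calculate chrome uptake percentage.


Formula: Uptake = (offered - residual) / offered * 100
Substituting: Uptake = (3.9580 - 0.5360) / 3.9580 * 100
Result: 86.4578 %


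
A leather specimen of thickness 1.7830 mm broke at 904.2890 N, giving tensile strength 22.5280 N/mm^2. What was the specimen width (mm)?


Formula: w = F / (TS * t)
Substituting: w = 904.2890 / (22.5280 * 1.7830)
Result: 22.5130 mm


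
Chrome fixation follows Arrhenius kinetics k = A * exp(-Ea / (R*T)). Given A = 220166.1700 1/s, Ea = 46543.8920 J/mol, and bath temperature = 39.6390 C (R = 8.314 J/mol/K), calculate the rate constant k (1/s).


T_K = T_C + 273.15 = 39.6390 + 273.15 = 312.7890 K
exponent = -Ea / (R * T_K) = -46543.8920 / (8.314 * 312.7890) = -17.8979
k = A * exp(exponent) = 220166.1700 * exp(-17.8979) = 0.0037137 1/s


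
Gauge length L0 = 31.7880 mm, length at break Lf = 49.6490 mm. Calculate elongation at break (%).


Formula: Elongation = (Lf - L0) / L0 * 100
Substituting: Elongation = (49.6490 - 31.7880) / 31.7880 * 100
Result: 56.1879 %


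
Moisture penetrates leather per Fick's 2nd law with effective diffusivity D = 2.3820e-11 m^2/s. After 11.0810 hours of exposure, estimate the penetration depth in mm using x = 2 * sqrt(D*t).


t = 11.0810 hr * 3600 = 39891.6000 s
D * t = 2.3820e-11 * 39891.6000 = 9.5022e-07
x = 2 * sqrt(D*t) = 2 * sqrt(9.5022e-07) = 0.00194958 m = 1.9496 mm


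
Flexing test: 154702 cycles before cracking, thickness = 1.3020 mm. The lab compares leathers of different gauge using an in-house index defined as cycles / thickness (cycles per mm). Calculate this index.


Formula: Index = cycles / thickness
Substituting: Index = 154702 / 1.3020
Result: 118818.7404 cycles/mm


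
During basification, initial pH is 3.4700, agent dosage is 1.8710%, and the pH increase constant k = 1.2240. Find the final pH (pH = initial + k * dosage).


Formula: pH_final = pH_initial + k * base_pct
Substituting: pH_final = 3.4700 + 1.2240 * 1.8710
Result: 5.7601


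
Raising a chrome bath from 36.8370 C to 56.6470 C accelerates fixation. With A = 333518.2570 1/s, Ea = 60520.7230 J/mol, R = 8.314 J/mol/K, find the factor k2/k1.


T1 = 36.8370 + 273.15 = 309.9870 K; T2 = 56.6470 + 273.15 = 329.7970 K
k1 = A * exp(-Ea/(R*T1)) = 333518.2570 * exp(-60520.7230/(8.314*309.9870)) = 2.1118e-05 1/s
k2 = A * exp(-Ea/(R*T2)) = 333518.2570 * exp(-60520.7230/(8.314*329.7970)) = 8.6546e-05 1/s
k2/k1 = 8.6546e-05 / 2.1118e-05 = 4.0982


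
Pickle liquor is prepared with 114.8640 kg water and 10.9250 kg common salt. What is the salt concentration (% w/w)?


Formula: Conc = salt / (water + salt) * 100
Substituting: Conc = 10.9250 / (114.8640 + 10.9250) * 100
Result: 8.6852 %


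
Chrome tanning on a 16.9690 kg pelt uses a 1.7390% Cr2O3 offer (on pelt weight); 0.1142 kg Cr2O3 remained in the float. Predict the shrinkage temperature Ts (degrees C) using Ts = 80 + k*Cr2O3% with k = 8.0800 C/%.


Offered = pelt * offer_pct / 100 = 16.9690 * 1.7390 / 100 = 0.2951 kg
Uptake = offered - residual = 0.2951 - 0.1142 = 0.1809 kg
Cr2O3% on pelt = uptake / pelt * 100 = 0.1809 / 16.9690 * 100 = 1.0660 %
Ts = 80 + k * Cr2O3% = 80 + 8.0800 * 1.0660 = 88.6133 C


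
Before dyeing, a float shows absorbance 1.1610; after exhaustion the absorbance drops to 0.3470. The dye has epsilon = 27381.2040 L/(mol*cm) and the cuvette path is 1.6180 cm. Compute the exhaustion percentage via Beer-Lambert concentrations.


c_initial = A_i / (epsilon * l) = 1.1610 / (27381.2040 * 1.6180) = 2.6206e-05 mol/L
c_final = A_f / (epsilon * l) = 0.3470 / (27381.2040 * 1.6180) = 7.8325e-06 mol/L
Exhaustion = (c_initial - c_final) / c_initial * 100 = (2.6206e-05 - 7.8325e-06) / 2.6206e-05 * 100 = 70.1120 %


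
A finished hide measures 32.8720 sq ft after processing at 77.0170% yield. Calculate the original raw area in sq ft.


Formula: raw = finished * 100 / yield
Substituting: raw = 32.8720 * 100 / 77.0170
Result: 42.6815 sq ft


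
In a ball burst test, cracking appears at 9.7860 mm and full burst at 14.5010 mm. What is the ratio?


Formula: Ratio = crack / burst
Substituting: Ratio = 9.7860 / 14.5010
Result: 0.6749


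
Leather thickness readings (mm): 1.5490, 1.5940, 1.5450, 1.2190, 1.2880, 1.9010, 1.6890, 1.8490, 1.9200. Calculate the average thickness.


Formula: Average = sum / n
Substituting: Average = 14.5540 / 9
Result: 1.6171 mm


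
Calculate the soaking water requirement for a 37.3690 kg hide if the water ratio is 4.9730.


Formula: Water = hide_weight * ratio
Substituting: Water = 37.3690 * 4.9730
Result: 185.8360 kg


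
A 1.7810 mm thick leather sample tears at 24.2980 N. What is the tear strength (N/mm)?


Formula: Tear strength = force / thickness
Substituting: Tear strength = 24.2980 / 1.7810
Result: 13.6429 N/mm


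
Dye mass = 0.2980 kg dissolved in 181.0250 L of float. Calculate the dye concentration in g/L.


Formula: Conc = dye_mass(kg) / volume(L) * 1000
Substituting: Conc = 0.2980 / 181.0250 * 1000
Result: 1.6462 g/L


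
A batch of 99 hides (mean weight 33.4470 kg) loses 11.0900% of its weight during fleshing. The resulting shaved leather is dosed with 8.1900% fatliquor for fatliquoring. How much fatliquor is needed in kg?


Total_raw = N * avg_wt = 99 * 33.4470 = 3311.2530 kg
Substrate = Total_raw * (1 - loss/100) = 3311.2530 * (1 - 11.0900/100) = 2944.0350 kg
Fat = Substrate * pct / 100 = 2944.0350 * 8.1900 / 100 = 241.1165 kg


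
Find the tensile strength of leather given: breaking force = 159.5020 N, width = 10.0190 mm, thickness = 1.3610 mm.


Formula: TS = force / (width * thickness)
Substituting: TS = 159.5020 / (10.0190 * 1.3610)
Result: 11.6972 N/mm^2


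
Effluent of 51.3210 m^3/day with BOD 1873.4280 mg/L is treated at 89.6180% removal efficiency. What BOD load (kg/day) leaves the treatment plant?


Load_in = volume * conc / 1000 = 51.3210 * 1873.4280 / 1000 = 96.1462 kg/day
Removed = Load_in * eff / 100 = 96.1462 * 89.6180 / 100 = 86.1643 kg/day
Load_out = Load_in - Removed = 96.1462 - 86.1643 = 9.9819 kg/day


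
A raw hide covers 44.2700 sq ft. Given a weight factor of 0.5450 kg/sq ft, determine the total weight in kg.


Formula: Weight = area * weight_per_sqft
Substituting: Weight = 44.2700 * 0.5450
Result: 24.1272 kg


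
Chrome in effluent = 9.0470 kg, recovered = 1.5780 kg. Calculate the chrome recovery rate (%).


Formula: Recovery = recovered / input * 100
Substituting: Recovery = 1.5780 / 9.0470 * 100
Result: 17.4422 %


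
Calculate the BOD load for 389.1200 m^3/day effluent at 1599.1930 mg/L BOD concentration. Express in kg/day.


Formula: BOD_load = volume * conc / 1000
Substituting: BOD_load = 389.1200 * 1599.1930 / 1000
Result: 622.2780 kg/day


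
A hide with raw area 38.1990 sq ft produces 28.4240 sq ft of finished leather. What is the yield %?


Formula: Yield = finished / raw * 100
Substituting: Yield = 28.4240 / 38.1990 * 100
Result: 74.4103 %


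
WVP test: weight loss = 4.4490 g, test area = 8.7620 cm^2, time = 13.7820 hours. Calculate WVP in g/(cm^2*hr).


Formula: WVP = loss / (area * time)
Substituting: WVP = 4.4490 / (8.7620 * 13.7820)
Result: 0.0368423 g/(cm^2*hr)


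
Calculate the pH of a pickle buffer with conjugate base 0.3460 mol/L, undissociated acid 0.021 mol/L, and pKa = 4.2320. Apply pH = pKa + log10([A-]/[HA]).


ratio = [A-] / [HA] = 0.3460 / 0.021 = 16.4762
log10(ratio) = 1.2169
pH = pKa + log10(ratio) = 4.2320 + 1.2169 = 5.4489


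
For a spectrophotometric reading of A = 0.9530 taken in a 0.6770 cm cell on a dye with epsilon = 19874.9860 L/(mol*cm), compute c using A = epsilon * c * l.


Formula: c = A / (epsilon * l)
Substituting: c = 0.9530 / (19874.9860 * 0.6770)
Result: 7.0827e-05 mol/L


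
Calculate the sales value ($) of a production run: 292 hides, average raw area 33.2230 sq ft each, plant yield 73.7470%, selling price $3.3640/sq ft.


Raw_total = N * avg_area = 292 * 33.2230 = 9701.1160 sq ft
Finished = Raw_total * yield / 100 = 9701.1160 * 73.7470 / 100 = 7154.2820 sq ft
Value = Finished * price = 7154.2820 * 3.3640 = 24067.0047 $


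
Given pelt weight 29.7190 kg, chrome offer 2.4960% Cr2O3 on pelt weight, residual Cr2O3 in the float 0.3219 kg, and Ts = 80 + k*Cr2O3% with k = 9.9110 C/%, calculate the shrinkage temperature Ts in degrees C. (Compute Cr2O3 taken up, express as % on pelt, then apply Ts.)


Offered = pelt * offer_pct / 100 = 29.7190 * 2.4960 / 100 = 0.7418 kg
Uptake = offered - residual = 0.7418 - 0.3219 = 0.4199 kg
Cr2O3% on pelt = uptake / pelt * 100 = 0.4199 / 29.7190 * 100 = 1.4129 %
Ts = 80 + k * Cr2O3% = 80 + 9.9110 * 1.4129 = 94.0028 C


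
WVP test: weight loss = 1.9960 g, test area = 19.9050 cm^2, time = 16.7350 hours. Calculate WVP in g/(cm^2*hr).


Formula: WVP = loss / (area * time)
Substituting: WVP = 1.9960 / (19.9050 * 16.7350)
Result: 0.00599201 g/(cm^2*hr)


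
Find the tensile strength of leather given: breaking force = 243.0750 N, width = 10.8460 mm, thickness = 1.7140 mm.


Formula: TS = force / (width * thickness)
Substituting: TS = 243.0750 / (10.8460 * 1.7140)
Result: 13.0755 N/mm^2


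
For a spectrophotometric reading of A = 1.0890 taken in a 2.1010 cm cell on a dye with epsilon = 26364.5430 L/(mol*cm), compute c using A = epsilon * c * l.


Formula: c = A / (epsilon * l)
Substituting: c = 1.0890 / (26364.5430 * 2.1010)
Result: 1.9660e-05 mol/L


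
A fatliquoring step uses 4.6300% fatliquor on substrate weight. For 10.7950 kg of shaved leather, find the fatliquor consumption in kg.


Formula: Fat = substrate * pct / 100
Substituting: Fat = 10.7950 * 4.6300 / 100
Result: 0.4998 kg


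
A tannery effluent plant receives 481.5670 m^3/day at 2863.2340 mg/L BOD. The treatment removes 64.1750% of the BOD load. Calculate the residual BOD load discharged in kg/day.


Load_in = volume * conc / 1000 = 481.5670 * 2863.2340 / 1000 = 1378.8390 kg/day
Removed = Load_in * eff / 100 = 1378.8390 * 64.1750 / 100 = 884.8699 kg/day
Load_out = Load_in - Removed = 1378.8390 - 884.8699 = 493.9691 kg/day


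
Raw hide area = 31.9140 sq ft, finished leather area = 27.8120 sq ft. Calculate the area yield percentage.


Formula: Yield = finished / raw * 100
Substituting: Yield = 27.8120 / 31.9140 * 100
Result: 87.1467 %


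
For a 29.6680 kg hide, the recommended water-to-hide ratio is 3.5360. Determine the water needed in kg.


Formula: Water = hide_weight * ratio
Substituting: Water = 29.6680 * 3.5360
Result: 104.9060 kg


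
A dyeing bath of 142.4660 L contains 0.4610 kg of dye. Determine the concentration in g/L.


Formula: Conc = dye_mass(kg) / volume(L) * 1000
Substituting: Conc = 0.4610 / 142.4660 * 1000
Result: 3.2359 g/L


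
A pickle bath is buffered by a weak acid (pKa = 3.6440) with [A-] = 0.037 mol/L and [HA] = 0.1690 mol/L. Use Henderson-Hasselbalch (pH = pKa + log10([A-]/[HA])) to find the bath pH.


ratio = [A-] / [HA] = 0.037 / 0.1690 = 0.2189
log10(ratio) = -0.6597
pH = pKa + log10(ratio) = 3.6440 - 0.6597 = 2.9843


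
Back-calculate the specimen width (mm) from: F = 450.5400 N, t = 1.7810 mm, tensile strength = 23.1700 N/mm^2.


Formula: w = F / (TS * t)
Substituting: w = 450.5400 / (23.1700 * 1.7810)
Result: 10.9180 mm


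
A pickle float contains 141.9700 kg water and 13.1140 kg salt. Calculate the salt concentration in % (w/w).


Formula: Conc = salt / (water + salt) * 100
Substituting: Conc = 13.1140 / (141.9700 + 13.1140) * 100
Result: 8.4561 %


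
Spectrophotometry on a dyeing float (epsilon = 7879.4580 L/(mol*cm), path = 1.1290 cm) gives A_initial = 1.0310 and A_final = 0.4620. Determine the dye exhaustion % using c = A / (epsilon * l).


c_initial = A_i / (epsilon * l) = 1.0310 / (7879.4580 * 1.1290) = 1.1590e-04 mol/L
c_final = A_f / (epsilon * l) = 0.4620 / (7879.4580 * 1.1290) = 5.1934e-05 mol/L
Exhaustion = (c_initial - c_final) / c_initial * 100 = (1.1590e-04 - 5.1934e-05) / 1.1590e-04 * 100 = 55.1891 %


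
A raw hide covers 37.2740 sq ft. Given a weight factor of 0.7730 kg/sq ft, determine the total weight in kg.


Formula: Weight = area * weight_per_sqft
Substituting: Weight = 37.2740 * 0.7730
Result: 28.8128 kg


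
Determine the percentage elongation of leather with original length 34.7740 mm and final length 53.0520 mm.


Formula: Elongation = (Lf - L0) / L0 * 100
Substituting: Elongation = (53.0520 - 34.7740) / 34.7740 * 100
Result: 52.5623 %


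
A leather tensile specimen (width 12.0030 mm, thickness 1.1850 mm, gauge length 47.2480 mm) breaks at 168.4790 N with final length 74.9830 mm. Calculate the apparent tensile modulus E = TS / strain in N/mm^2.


TS = F / (w * t) = 168.4790 / (12.0030 * 1.1850) = 11.8451 N/mm^2
strain = (Lf - L0) / L0 = (74.9830 - 47.2480) / 47.2480 = 0.5870
E = TS / strain = 11.8451 / 0.5870 = 20.1787 N/mm^2


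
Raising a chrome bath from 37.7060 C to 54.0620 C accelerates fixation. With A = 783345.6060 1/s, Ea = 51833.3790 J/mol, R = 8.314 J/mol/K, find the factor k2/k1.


T1 = 37.7060 + 273.15 = 310.8560 K; T2 = 54.0620 + 273.15 = 327.2120 K
k1 = A * exp(-Ea/(R*T1)) = 783345.6060 * exp(-51833.3790/(8.314*310.8560)) = 0.00152695 1/s
k2 = A * exp(-Ea/(R*T2)) = 783345.6060 * exp(-51833.3790/(8.314*327.2120)) = 0.00416111 1/s
k2/k1 = 0.00416111 / 0.00152695 = 2.7251


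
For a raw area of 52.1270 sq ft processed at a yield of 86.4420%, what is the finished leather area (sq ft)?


Formula: finished = raw * yield / 100
Substituting: finished = 52.1270 * 86.4420 / 100
Result: 45.0596 sq ft


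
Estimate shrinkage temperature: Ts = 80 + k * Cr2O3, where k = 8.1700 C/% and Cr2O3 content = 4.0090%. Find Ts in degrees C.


Formula: Ts = 80 + k * Cr2O3
Substituting: Ts = 80 + 8.1700 * 4.0090
Result: 112.7535 C


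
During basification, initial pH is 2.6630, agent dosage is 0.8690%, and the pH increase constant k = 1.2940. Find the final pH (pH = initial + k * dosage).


Formula: pH_final = pH_initial + k * base_pct
Substituting: pH_final = 2.6630 + 1.2940 * 0.8690
Result: 3.7875


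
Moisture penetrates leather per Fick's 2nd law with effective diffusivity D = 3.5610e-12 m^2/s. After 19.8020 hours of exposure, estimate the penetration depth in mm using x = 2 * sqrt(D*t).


t = 19.8020 hr * 3600 = 71287.2000 s
D * t = 3.5610e-12 * 71287.2000 = 2.5385e-07
x = 2 * sqrt(D*t) = 2 * sqrt(2.5385e-07) = 0.00100768 m = 1.0077 mm


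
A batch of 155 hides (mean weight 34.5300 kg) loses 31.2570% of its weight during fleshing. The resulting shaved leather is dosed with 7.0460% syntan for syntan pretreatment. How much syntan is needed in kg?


Total_raw = N * avg_wt = 155 * 34.5300 = 5352.1500 kg
Substrate = Total_raw * (1 - loss/100) = 5352.1500 * (1 - 31.2570/100) = 3679.2285 kg
Syntan = Substrate * pct / 100 = 3679.2285 * 7.0460 / 100 = 259.2384 kg


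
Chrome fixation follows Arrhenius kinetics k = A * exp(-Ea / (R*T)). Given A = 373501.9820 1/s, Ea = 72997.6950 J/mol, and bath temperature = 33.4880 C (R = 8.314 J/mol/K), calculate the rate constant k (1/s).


T_K = T_C + 273.15 = 33.4880 + 273.15 = 306.6380 K
exponent = -Ea / (R * T_K) = -72997.6950 / (8.314 * 306.6380) = -28.6334
k = A * exp(exponent) = 373501.9820 * exp(-28.6334) = 1.3708e-07 1/s


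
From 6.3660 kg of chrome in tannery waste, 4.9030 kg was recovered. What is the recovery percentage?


Formula: Recovery = recovered / input * 100
Substituting: Recovery = 4.9030 / 6.3660 * 100
Result: 77.0185 %


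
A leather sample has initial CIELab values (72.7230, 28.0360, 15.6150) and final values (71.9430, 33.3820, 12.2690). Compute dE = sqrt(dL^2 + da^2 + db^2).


dL = -0.7800, da = 5.3460, db = -3.3460
dE = sqrt((-0.7800)^2 + 5.3460^2 + (-3.3460)^2) = 6.3548


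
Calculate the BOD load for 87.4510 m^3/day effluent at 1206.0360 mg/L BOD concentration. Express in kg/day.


Formula: BOD_load = volume * conc / 1000
Substituting: BOD_load = 87.4510 * 1206.0360 / 1000
Result: 105.4691 kg/day


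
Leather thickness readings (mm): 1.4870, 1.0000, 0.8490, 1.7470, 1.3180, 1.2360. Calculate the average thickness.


Formula: Average = sum / n
Substituting: Average = 7.6370 / 6
Result: 1.2728 mm


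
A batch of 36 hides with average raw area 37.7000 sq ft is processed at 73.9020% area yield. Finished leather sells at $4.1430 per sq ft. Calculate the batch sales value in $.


Raw_total = N * avg_area = 36 * 37.7000 = 1357.2000 sq ft
Finished = Raw_total * yield / 100 = 1357.2000 * 73.9020 / 100 = 1002.9979 sq ft
Value = Finished * price = 1002.9979 * 4.1430 = 4155.4205 $


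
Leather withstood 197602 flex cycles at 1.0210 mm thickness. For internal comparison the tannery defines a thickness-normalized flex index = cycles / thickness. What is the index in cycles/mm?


Formula: Index = cycles / thickness
Substituting: Index = 197602 / 1.0210
Result: 193537.7081 cycles/mm


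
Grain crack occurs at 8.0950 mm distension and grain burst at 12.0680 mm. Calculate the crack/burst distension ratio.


Formula: Ratio = crack / burst
Substituting: Ratio = 8.0950 / 12.0680
Result: 0.6708


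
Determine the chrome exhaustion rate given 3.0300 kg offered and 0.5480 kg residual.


Formula: Uptake = (offered - residual) / offered * 100
Substituting: Uptake = (3.0300 - 0.5480) / 3.0300 * 100
Result: 81.9142 %


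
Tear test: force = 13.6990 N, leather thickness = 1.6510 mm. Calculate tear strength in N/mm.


Formula: Tear strength = force / thickness
Substituting: Tear strength = 13.6990 / 1.6510
Result: 8.2974 N/mm


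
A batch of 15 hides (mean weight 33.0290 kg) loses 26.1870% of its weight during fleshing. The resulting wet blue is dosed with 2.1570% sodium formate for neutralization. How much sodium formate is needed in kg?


Total_raw = N * avg_wt = 15 * 33.0290 = 495.4350 kg
Substrate = Total_raw * (1 - loss/100) = 495.4350 * (1 - 26.1870/100) = 365.6954 kg
Neutralizer = Substrate * pct / 100 = 365.6954 * 2.1570 / 100 = 7.8881 kg


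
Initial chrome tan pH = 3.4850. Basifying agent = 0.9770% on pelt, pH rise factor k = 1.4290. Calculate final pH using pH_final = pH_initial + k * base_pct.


Formula: pH_final = pH_initial + k * base_pct
Substituting: pH_final = 3.4850 + 1.4290 * 0.9770
Result: 4.8811


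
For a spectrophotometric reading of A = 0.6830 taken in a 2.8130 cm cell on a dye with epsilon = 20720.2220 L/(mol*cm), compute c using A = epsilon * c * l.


Formula: c = A / (epsilon * l)
Substituting: c = 0.6830 / (20720.2220 * 2.8130)
Result: 1.1718e-05 mol/L


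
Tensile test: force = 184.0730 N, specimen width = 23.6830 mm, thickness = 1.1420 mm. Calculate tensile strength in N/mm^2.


Formula: TS = force / (width * thickness)
Substituting: TS = 184.0730 / (23.6830 * 1.1420)
Result: 6.8059 N/mm^2


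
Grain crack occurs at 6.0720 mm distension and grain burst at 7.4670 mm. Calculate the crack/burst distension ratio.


Formula: Ratio = crack / burst
Substituting: Ratio = 6.0720 / 7.4670
Result: 0.8132


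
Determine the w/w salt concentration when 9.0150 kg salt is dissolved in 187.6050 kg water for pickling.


Formula: Conc = salt / (water + salt) * 100
Substituting: Conc = 9.0150 / (187.6050 + 9.0150) * 100
Result: 4.5850 %


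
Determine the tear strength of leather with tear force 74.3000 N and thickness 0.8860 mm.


Formula: Tear strength = force / thickness
Substituting: Tear strength = 74.3000 / 0.8860
Result: 83.8600 N/mm


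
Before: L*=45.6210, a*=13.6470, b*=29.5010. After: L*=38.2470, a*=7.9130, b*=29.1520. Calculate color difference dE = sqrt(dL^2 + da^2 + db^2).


dL = -7.3740, da = -5.7340, db = -0.3490
dE = sqrt((-7.3740)^2 + (-5.7340)^2 + (-0.3490)^2) = 9.3475


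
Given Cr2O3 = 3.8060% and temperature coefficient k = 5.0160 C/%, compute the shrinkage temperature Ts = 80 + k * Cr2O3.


Formula: Ts = 80 + k * Cr2O3
Substituting: Ts = 80 + 5.0160 * 3.8060
Result: 99.0909 C
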